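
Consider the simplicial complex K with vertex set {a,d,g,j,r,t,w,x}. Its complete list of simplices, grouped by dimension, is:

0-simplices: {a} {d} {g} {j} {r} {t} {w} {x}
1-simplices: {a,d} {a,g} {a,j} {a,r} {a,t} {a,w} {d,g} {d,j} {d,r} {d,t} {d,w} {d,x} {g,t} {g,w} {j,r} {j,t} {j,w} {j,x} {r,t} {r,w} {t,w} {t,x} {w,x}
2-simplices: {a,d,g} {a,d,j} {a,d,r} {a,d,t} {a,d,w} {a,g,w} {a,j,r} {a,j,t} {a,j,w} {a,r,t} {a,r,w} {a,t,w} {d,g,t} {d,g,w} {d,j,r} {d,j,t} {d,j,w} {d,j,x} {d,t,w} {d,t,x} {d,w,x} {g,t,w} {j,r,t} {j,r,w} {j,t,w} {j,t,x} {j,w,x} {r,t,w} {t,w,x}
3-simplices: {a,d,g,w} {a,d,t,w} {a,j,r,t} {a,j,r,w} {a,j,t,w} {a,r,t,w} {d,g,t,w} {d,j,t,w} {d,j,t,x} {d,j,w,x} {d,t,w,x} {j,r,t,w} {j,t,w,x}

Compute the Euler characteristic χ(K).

χ(K)=1

n_0=8 n_1=23 n_2=29 n_3=13
χ=+8−23+29−13=1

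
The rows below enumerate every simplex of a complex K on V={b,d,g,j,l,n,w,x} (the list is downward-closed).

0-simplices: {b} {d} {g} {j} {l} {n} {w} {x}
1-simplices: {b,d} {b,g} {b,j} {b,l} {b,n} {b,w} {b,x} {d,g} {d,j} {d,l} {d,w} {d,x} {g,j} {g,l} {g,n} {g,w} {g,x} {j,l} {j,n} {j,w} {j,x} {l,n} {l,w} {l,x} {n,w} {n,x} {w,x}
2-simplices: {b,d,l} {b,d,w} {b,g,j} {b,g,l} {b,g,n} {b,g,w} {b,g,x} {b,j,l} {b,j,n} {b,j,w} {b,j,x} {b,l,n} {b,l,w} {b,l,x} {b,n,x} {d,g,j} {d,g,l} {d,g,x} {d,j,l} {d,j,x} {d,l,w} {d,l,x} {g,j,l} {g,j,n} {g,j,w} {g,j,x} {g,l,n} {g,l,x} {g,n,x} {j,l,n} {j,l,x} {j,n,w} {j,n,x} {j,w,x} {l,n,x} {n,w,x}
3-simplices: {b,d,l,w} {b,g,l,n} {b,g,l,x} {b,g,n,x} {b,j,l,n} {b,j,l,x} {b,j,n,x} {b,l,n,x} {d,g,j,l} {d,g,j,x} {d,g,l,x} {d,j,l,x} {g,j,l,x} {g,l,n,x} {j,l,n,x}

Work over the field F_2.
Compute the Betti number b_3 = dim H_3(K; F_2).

b_3=3

n_0=8 n_1=27 n_2=36 n_3=15  [Z2]
∂1: piv[bd,bg,bj,bl,bn,bw,bx] rk=7  ker:dg,dj,dl,dw,dx,gj,gl,gn,gw,gx,jl,jn,jw,jx,ln,lw,lx,nw,nx,wx
∂2: piv[bdl,bdw,bgj,bgl,bgn,bgw,bgx,bjl,bjn,bjw,bjx,bln,blw,blx,bnx,dgj,dgl,dgx,jnw,jwx] rk=20  ker:djl,djx,dlw,dlx,gjl,gjn,gjw,gjx,gln,glx,gnx,jln,jlx,jnx,lnx,nwx
∂3: piv[bdlw,bgln,bglx,bgnx,bjln,bjlx,bjnx,blnx,dgjl,dgjx,dglx,djlx] rk=12  ker:gjlx,glnx,jlnx
b_3=(15−12)−0=3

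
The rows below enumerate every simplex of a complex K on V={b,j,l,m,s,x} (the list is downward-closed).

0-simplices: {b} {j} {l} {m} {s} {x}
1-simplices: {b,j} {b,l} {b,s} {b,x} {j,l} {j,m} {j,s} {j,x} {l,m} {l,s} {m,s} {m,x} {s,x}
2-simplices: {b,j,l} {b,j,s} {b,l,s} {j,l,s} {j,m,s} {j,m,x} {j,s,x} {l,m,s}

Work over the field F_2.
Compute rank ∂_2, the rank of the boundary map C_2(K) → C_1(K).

n_0=6 n_1=13 n_2=8  [Z2]
∂1: piv[bj,bl,bs,bx,jm] rk=5  ker:jl,js,jx,lm,ls,ms,mx,sx
∂2: piv[bjl,bjs,bls,jms,jmx,jsx,lms] rk=7  ker:jls
rk∂_2=7

rank∂_2=7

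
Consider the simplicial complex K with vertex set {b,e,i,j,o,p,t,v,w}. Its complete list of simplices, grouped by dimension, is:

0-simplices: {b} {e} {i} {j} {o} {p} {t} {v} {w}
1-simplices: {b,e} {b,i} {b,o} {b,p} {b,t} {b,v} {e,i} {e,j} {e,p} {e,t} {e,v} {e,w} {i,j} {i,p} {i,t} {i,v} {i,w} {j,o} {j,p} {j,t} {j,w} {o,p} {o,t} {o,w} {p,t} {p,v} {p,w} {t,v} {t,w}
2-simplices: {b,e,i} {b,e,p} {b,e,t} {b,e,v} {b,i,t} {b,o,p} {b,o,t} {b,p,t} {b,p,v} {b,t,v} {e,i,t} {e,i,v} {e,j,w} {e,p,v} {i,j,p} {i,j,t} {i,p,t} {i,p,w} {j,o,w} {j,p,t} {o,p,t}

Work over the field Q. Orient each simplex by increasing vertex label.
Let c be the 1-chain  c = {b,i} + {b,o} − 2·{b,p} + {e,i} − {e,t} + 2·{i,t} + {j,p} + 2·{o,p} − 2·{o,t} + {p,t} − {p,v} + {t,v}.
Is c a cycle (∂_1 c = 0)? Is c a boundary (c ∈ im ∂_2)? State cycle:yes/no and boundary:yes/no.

cycle:no boundary:no

n_0=9 n_1=29 n_2=21  [Q]
∂1: piv[be,bi,bo,bp,bt,bv,ej,ew] rk=8  ker:ei,ep,et,ev,ij,ip,it,iv,iw,jo,jp,jt,jw,op,ot,ow,pt,pv,pw,tv,tw
∂2: piv[bei,bep,bet,bev,bit,bop,bot,bpt,bpv,btv,eiv,ejw,ijp,ijt,ipt,ipw,jow] rk=17  ker:eit,epv,jpt,opt
∂1c = −{j} + {o} + {p} − {t}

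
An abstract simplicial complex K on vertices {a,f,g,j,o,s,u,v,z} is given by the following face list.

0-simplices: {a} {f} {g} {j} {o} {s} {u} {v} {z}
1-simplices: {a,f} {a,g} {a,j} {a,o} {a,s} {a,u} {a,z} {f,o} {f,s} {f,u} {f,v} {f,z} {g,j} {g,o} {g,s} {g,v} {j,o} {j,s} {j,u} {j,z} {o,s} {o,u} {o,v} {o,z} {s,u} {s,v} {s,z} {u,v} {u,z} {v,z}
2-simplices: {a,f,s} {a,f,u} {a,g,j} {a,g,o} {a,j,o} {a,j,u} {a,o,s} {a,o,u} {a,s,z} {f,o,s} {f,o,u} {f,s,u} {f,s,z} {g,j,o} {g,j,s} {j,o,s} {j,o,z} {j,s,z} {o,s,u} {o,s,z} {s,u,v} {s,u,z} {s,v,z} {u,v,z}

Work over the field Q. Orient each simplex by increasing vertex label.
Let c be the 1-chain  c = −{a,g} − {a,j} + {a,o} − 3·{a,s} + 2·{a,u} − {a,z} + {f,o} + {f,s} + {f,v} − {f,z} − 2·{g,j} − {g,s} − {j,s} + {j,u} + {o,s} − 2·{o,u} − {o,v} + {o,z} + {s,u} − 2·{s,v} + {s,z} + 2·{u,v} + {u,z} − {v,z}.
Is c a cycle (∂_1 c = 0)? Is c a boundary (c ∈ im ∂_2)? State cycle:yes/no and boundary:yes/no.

n_0=9 n_1=30 n_2=24  [Q]
∂1: piv[af,ag,aj,ao,as,au,az,fv] rk=8  ker:fo,fs,fu,fz,gj,go,gs,gv,jo,js,ju,jz,os,ou,ov,oz,su,sv,sz,uv,uz,vz
∂2: piv[afs,afu,agj,ago,ajo,aju,aos,aou,asz,fos,fsu,fsz,gjs,jos,joz,jsz,suv,suz,svz] rk=19  ker:fou,gjo,osu,osz,uvz
∂1c = 3·{a} − 2·{f} + 2·{g} − 3·{j} + 3·{o} − 3·{s} − {u} + {v}

cycle:no boundary:no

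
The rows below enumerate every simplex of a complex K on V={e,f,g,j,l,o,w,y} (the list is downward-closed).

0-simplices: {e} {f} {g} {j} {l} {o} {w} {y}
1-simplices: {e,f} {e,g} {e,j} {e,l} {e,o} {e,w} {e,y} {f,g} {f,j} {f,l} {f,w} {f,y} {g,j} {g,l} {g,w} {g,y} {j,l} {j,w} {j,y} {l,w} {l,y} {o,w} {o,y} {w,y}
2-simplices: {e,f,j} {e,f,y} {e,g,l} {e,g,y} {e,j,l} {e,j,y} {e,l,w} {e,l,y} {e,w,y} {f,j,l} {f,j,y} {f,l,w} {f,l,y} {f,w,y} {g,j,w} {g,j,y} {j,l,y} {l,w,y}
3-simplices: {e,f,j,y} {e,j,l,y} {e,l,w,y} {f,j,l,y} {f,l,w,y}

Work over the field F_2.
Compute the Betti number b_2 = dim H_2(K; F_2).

n_0=8 n_1=24 n_2=18 n_3=5  [Z2]
∂1: piv[ef,eg,ej,el,eo,ew,ey] rk=7  ker:fg,fj,fl,fw,fy,gj,gl,gw,gy,jl,jw,jy,lw,ly,ow,oy,wy
∂2: piv[efj,efy,egl,egy,ejl,ejy,elw,ely,ewy,fjl,flw,gjw,gjy] rk=13  ker:fjy,fly,fwy,jly,lwy
∂3: piv[efjy,ejly,elwy,fjly,flwy] rk=5
b_2=(18−13)−5=0

b_2=0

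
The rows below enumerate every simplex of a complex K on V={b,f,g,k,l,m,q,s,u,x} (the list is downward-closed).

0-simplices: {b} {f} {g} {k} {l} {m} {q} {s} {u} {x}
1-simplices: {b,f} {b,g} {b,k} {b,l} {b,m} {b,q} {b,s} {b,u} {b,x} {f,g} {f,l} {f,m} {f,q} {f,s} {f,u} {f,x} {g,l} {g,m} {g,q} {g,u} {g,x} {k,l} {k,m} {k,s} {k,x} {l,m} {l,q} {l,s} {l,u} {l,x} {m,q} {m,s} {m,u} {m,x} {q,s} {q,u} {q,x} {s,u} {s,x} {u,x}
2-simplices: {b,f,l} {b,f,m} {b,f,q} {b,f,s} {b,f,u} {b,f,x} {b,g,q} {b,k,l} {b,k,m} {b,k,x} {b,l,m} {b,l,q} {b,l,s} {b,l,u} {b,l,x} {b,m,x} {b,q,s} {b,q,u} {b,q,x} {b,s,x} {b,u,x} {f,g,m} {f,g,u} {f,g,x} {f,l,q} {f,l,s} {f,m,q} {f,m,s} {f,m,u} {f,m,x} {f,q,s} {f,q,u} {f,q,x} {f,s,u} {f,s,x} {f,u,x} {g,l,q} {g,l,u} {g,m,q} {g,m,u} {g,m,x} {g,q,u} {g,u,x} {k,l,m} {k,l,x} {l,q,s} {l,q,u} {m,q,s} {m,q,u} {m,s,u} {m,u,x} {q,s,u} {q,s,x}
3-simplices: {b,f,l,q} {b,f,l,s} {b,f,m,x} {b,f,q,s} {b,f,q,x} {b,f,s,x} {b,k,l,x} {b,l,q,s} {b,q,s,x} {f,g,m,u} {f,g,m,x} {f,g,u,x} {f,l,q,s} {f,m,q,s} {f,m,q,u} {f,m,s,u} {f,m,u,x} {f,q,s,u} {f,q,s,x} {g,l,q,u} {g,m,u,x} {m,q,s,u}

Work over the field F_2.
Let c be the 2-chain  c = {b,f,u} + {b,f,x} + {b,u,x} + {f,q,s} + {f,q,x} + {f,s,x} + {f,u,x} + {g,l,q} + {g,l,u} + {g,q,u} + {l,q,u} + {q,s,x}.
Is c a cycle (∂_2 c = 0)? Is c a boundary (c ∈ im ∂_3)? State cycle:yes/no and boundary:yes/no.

n_0=10 n_1=40 n_2=53 n_3=22  [Z2]
∂1: piv[bf,bg,bk,bl,bm,bq,bs,bu,bx] rk=9  ker:fg,fl,fm,fq,fs,fu,fx,gl,gm,gq,gu,gx,kl,km,ks,kx,lm,lq,ls,lu,lx,mq,ms,mu,mx,qs,qu,qx,su,sx,ux
∂2: piv[bfl,bfm,bfq,bfs,bfu,bfx,bgq,bkl,bkm,bkx,blm,blq,bls,blu,blx,bmx,bqs,bqu,bqx,bsx,bux,fgm,fgu,fgx,fmq,fms,fmu,fsu,glq,glu] rk=30  ker:flq,fls,fmx,fqs,fqu,fqx,fsx,fux,gmq,gmu,gmx,gqu,gux,klm,klx,lqs,lqu,mqs,mqu,msu,mux,qsu,qsx
∂3: piv[bflq,bfls,bfmx,bfqs,bfqx,bfsx,bklx,blqs,bqsx,fgmu,fgmx,fgux,fmqs,fmqu,fmsu,fmux,fqsu,glqu] rk=18  ker:flqs,fqsx,gmux,mqsu
∂2c = 0
c vs im∂3: residual ≠ 0 ⇒ not boundary

cycle:yes boundary:no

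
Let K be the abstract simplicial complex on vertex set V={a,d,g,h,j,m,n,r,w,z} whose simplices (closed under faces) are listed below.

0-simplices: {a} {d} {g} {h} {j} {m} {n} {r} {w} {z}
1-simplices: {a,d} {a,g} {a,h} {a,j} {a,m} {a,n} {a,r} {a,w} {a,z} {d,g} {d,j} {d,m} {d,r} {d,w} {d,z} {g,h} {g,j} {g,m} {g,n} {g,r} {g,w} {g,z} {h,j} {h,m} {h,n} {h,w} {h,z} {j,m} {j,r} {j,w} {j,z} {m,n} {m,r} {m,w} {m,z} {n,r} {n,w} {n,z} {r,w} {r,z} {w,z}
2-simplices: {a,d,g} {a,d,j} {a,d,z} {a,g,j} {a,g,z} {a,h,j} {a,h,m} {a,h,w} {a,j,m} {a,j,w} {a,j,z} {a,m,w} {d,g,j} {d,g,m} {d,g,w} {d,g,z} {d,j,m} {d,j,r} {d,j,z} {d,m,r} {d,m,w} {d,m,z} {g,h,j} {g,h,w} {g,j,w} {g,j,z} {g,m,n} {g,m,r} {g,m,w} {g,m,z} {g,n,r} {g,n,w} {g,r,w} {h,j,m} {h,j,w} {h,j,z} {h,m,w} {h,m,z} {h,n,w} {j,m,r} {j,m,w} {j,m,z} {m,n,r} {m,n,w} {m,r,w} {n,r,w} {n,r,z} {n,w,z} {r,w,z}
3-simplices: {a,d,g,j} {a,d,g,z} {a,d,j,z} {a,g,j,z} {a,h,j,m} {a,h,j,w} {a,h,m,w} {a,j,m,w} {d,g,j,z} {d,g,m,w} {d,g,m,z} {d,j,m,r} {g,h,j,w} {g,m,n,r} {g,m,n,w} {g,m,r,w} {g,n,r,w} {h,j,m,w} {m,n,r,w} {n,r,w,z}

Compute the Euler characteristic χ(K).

n_0=10 n_1=41 n_2=49 n_3=20
χ=+10−41+49−20=-2

χ(K)=-2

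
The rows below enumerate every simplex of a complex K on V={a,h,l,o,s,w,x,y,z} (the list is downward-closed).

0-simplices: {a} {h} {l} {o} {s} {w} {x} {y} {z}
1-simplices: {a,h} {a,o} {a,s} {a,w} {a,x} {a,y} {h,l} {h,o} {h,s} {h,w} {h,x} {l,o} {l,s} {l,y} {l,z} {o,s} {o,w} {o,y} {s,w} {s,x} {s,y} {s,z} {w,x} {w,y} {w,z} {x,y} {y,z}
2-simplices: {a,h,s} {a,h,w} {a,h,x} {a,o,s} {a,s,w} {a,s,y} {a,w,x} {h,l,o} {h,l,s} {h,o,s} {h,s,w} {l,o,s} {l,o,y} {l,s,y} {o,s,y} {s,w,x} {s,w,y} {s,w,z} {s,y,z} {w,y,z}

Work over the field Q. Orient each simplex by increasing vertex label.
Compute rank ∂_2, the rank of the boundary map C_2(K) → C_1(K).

rank∂_2=16

n_0=9 n_1=27 n_2=20  [Q]
∂1: piv[ah,ao,as,aw,ax,ay,hl,lz] rk=8  ker:ho,hs,hw,hx,lo,ls,ly,os,ow,oy,sw,sx,sy,sz,wx,wy,wz,xy,yz
∂2: piv[ahs,ahw,ahx,aos,asw,asy,awx,hlo,hls,hos,loy,lsy,swx,swy,swz,syz] rk=16  ker:hsw,los,osy,wyz
rk∂_2=16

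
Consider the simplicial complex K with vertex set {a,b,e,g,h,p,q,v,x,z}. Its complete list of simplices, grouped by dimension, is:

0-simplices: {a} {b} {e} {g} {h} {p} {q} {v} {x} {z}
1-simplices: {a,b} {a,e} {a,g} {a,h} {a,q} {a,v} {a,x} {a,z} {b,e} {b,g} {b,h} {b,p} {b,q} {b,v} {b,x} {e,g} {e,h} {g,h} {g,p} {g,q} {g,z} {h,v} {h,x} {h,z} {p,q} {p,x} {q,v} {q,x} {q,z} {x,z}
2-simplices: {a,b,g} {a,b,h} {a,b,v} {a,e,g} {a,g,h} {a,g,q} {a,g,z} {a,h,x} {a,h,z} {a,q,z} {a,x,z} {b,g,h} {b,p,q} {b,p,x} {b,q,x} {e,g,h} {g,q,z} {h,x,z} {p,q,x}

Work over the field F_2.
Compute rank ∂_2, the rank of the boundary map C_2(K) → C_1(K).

rank∂_2=15

n_0=10 n_1=30 n_2=19  [Z2]
∂1: piv[ab,ae,ag,ah,aq,av,ax,az,bp] rk=9  ker:be,bg,bh,bq,bv,bx,eg,eh,gh,gp,gq,gz,hv,hx,hz,pq,px,qv,qx,qz,xz
∂2: piv[abg,abh,abv,aeg,agh,agq,agz,ahx,ahz,aqz,axz,bpq,bpx,bqx,egh] rk=15  ker:bgh,gqz,hxz,pqx
rk∂_2=15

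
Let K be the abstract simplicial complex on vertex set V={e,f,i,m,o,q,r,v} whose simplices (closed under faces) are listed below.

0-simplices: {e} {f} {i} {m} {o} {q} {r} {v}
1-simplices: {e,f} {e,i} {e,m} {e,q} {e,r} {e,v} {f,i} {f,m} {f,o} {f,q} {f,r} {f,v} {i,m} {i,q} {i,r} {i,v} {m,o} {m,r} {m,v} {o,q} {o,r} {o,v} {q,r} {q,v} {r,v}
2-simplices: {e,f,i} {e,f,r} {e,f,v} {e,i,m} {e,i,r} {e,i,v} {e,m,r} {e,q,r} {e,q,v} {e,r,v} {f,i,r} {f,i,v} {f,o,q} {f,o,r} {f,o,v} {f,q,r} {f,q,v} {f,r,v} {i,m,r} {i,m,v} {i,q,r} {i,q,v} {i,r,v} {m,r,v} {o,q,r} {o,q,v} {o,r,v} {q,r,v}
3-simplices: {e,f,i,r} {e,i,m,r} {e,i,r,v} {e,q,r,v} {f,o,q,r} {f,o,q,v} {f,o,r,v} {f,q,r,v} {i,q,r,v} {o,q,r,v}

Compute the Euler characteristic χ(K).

n_0=8 n_1=25 n_2=28 n_3=10
χ=+8−25+28−10=1

χ(K)=1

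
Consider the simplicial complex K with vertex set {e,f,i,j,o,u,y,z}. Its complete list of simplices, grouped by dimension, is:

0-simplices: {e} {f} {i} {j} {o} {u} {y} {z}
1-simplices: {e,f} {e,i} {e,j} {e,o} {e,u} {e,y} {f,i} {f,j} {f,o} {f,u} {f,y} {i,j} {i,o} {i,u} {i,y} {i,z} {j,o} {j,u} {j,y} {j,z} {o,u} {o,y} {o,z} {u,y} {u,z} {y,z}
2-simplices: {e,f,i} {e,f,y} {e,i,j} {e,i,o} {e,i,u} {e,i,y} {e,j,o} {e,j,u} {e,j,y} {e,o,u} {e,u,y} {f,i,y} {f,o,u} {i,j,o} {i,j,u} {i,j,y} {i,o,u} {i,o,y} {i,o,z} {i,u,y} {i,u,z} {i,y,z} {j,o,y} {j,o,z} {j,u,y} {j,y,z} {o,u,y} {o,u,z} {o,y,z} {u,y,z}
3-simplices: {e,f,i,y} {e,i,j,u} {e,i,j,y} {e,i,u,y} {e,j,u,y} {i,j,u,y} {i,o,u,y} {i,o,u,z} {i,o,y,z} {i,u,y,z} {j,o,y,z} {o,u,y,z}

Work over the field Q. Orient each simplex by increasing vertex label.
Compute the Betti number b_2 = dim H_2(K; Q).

b_2=3

n_0=8 n_1=26 n_2=30 n_3=12  [Q]
∂1: piv[ef,ei,ej,eo,eu,ey,iz] rk=7  ker:fi,fj,fo,fu,fy,ij,io,iu,iy,jo,ju,jy,jz,ou,oy,oz,uy,uz,yz
∂2: piv[efi,efy,eij,eio,eiu,eiy,ejo,eju,ejy,eou,euy,fou,ioy,ioz,iuz,iyz,joz] rk=17  ker:fiy,ijo,iju,ijy,iou,iuy,joy,juy,jyz,ouy,ouz,oyz,uyz
∂3: piv[efiy,eiju,eijy,eiuy,ejuy,iouy,iouz,ioyz,iuyz,joyz] rk=10  ker:ijuy,ouyz
b_2=(30−17)−10=3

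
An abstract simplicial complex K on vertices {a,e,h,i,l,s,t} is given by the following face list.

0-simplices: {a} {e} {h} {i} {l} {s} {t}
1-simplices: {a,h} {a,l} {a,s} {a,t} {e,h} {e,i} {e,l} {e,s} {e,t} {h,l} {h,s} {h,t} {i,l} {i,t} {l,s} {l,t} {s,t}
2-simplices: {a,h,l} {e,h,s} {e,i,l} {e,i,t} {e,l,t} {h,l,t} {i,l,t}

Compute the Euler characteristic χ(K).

n_0=7 n_1=17 n_2=7
χ=+7−17+7=-3

χ(K)=-3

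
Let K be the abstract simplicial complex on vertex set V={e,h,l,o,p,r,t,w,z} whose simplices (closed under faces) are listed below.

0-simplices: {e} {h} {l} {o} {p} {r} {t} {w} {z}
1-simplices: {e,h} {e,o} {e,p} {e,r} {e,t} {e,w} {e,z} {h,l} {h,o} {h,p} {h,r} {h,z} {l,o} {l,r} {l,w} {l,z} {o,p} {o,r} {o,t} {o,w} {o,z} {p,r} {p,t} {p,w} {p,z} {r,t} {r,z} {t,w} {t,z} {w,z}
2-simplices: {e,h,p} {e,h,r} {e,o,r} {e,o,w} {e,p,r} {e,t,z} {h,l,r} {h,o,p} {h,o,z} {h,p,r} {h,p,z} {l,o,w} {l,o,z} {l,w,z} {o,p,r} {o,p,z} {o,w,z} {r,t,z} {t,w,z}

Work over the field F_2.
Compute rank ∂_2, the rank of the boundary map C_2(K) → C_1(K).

rank∂_2=16

n_0=9 n_1=30 n_2=19  [Z2]
∂1: piv[eh,eo,ep,er,et,ew,ez,hl] rk=8  ker:ho,hp,hr,hz,lo,lr,lw,lz,op,or,ot,ow,oz,pr,pt,pw,pz,rt,rz,tw,tz,wz
∂2: piv[ehp,ehr,eor,eow,epr,etz,hlr,hop,hoz,hpz,low,loz,lwz,opr,rtz,twz] rk=16  ker:hpr,opz,owz
rk∂_2=16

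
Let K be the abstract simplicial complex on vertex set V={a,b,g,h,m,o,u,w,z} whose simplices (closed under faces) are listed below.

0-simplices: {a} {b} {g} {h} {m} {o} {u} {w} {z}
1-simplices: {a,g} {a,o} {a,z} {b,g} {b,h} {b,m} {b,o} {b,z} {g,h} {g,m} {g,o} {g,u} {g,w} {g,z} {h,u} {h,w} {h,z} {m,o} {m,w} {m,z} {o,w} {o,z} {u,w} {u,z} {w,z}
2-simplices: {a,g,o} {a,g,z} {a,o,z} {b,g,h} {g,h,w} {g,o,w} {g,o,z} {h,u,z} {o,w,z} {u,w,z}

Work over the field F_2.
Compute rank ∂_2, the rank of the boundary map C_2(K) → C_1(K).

n_0=9 n_1=25 n_2=10  [Z2]
∂1: piv[ag,ao,az,bg,bh,bm,gu,gw] rk=8  ker:bo,bz,gh,gm,go,gz,hu,hw,hz,mo,mw,mz,ow,oz,uw,uz,wz
∂2: piv[ago,agz,aoz,bgh,ghw,gow,huz,owz,uwz] rk=9  ker:goz
rk∂_2=9

rank∂_2=9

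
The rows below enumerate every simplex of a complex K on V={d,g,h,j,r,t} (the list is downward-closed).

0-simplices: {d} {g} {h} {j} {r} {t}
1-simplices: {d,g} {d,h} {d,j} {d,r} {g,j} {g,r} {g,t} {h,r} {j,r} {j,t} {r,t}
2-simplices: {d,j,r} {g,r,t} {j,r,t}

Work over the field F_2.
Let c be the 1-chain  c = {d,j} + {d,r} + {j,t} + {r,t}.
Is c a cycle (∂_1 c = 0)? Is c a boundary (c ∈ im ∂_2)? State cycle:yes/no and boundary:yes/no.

cycle:yes boundary:yes

n_0=6 n_1=11 n_2=3  [Z2]
∂1: piv[dg,dh,dj,dr,gt] rk=5  ker:gj,gr,hr,jr,jt,rt
∂2: piv[djr,grt,jrt] rk=3
∂1c = 0
c vs im∂2: reduces to 0 ⇒ boundary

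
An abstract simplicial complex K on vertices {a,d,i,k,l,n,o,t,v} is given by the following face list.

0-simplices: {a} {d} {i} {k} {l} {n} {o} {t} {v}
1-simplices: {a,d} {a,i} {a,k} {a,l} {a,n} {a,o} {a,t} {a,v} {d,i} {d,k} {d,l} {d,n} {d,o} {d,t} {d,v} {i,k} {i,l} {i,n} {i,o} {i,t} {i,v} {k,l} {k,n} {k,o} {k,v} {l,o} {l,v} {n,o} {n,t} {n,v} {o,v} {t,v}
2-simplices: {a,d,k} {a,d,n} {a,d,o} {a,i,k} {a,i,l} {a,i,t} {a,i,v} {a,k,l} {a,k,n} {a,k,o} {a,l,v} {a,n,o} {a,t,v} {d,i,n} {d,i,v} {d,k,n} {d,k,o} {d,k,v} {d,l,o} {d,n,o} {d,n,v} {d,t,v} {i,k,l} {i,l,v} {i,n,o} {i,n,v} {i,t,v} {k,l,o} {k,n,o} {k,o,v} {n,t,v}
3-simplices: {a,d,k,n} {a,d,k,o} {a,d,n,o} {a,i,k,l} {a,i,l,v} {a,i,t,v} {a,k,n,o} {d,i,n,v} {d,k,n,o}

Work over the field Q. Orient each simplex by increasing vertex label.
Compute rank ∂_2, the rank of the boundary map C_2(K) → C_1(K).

n_0=9 n_1=32 n_2=31 n_3=9  [Q]
∂1: piv[ad,ai,ak,al,an,ao,at,av] rk=8  ker:di,dk,dl,dn,do,dt,dv,ik,il,in,io,it,iv,kl,kn,ko,kv,lo,lv,no,nt,nv,ov,tv
∂2: piv[adk,adn,ado,aik,ail,ait,aiv,akl,akn,ako,alv,ano,atv,din,div,dkv,dlo,dnv,dtv,ino,klo,kov,ntv] rk=23  ker:dkn,dko,dno,ikl,ilv,inv,itv,kno
∂3: piv[adkn,adko,adno,aikl,ailv,aitv,akno,dinv] rk=8  ker:dkno
rk∂_2=23

rank∂_2=23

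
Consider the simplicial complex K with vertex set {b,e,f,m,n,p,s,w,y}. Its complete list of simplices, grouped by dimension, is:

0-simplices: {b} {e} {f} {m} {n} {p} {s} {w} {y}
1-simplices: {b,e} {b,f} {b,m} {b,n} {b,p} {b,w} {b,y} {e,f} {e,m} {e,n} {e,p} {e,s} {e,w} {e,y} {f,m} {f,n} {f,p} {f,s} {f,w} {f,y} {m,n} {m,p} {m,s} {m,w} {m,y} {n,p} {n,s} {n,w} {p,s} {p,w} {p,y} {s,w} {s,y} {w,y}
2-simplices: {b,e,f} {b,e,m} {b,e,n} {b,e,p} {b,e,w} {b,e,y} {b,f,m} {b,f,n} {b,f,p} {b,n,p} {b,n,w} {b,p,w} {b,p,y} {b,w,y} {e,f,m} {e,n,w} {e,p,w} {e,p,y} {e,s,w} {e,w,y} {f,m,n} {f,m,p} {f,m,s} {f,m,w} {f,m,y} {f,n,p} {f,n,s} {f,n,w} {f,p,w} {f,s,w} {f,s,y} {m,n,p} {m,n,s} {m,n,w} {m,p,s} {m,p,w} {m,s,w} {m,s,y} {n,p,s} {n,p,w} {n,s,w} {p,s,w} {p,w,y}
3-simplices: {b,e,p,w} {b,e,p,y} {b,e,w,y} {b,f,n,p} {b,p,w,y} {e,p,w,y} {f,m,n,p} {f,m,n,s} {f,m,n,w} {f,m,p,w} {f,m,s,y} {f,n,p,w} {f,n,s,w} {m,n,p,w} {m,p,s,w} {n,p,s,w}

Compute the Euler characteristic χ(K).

χ(K)=2

n_0=9 n_1=34 n_2=43 n_3=16
χ=+9−34+43−16=2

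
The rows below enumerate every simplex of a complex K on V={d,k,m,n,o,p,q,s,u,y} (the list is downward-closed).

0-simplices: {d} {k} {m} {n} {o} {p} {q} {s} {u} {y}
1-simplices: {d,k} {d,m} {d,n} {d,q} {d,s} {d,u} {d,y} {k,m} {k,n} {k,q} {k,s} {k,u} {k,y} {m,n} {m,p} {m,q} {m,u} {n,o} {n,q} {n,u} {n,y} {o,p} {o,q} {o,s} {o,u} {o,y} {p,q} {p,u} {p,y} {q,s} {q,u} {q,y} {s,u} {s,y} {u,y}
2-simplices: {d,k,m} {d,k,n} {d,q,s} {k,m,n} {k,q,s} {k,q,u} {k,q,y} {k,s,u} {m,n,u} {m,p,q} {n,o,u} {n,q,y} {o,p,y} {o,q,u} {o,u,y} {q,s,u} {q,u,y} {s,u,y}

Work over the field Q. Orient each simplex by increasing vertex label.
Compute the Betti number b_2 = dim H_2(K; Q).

b_2=1

n_0=10 n_1=35 n_2=18  [Q]
∂1: piv[dk,dm,dn,dq,ds,du,dy,mp,no] rk=9  ker:km,kn,kq,ks,ku,ky,mn,mq,mu,nq,nu,ny,op,oq,os,ou,oy,pq,pu,py,qs,qu,qy,su,sy,uy
∂2: piv[dkm,dkn,dqs,kmn,kqs,kqu,kqy,ksu,mnu,mpq,nou,nqy,opy,oqu,ouy,quy,suy] rk=17  ker:qsu
b_2=(18−17)−0=1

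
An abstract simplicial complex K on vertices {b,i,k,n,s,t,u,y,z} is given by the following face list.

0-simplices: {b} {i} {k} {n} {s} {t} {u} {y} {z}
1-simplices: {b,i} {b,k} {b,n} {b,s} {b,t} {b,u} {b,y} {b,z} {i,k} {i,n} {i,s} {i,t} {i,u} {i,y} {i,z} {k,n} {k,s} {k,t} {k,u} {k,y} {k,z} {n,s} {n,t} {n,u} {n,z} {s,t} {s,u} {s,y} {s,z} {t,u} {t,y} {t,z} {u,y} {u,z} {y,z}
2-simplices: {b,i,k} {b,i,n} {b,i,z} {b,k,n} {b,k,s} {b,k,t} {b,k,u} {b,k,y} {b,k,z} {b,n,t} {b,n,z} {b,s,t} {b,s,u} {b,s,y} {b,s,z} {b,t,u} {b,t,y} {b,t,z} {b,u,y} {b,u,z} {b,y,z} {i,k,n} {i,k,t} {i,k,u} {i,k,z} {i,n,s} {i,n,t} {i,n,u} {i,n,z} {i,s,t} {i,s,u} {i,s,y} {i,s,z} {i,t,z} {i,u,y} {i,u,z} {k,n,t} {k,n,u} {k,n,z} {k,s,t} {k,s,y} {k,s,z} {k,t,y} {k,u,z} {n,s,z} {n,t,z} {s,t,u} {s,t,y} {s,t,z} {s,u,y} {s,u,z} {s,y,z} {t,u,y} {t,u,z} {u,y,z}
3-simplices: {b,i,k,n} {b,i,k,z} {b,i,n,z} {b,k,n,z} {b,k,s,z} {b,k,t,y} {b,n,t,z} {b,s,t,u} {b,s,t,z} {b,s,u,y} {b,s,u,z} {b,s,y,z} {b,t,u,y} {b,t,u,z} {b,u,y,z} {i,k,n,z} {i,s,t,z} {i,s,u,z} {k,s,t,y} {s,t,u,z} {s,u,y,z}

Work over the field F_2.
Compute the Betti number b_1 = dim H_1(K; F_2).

b_1=0

n_0=9 n_1=35 n_2=55 n_3=21  [Z2]
∂1: piv[bi,bk,bn,bs,bt,bu,by,bz] rk=8  ker:ik,in,is,it,iu,iy,iz,kn,ks,kt,ku,ky,kz,ns,nt,nu,nz,st,su,sy,sz,tu,ty,tz,uy,uz,yz
∂2: piv[bik,bin,biz,bkn,bks,bkt,bku,bky,bkz,bnt,bnz,bst,bsu,bsy,bsz,btu,bty,btz,buy,buz,byz,ikt,iku,ins,inu,ist,isy] rk=27  ker:ikn,ikz,int,inz,isu,isz,itz,iuy,iuz,knt,knu,knz,kst,ksy,ksz,kty,kuz,nsz,ntz,stu,sty,stz,suy,suz,syz,tuy,tuz,uyz
∂3: piv[bikn,bikz,binz,bknz,bksz,bkty,bntz,bstu,bstz,bsuy,bsuz,bsyz,btuy,btuz,buyz,istz,isuz,ksty] rk=18  ker:iknz,stuz,suyz
b_1=(35−8)−27=0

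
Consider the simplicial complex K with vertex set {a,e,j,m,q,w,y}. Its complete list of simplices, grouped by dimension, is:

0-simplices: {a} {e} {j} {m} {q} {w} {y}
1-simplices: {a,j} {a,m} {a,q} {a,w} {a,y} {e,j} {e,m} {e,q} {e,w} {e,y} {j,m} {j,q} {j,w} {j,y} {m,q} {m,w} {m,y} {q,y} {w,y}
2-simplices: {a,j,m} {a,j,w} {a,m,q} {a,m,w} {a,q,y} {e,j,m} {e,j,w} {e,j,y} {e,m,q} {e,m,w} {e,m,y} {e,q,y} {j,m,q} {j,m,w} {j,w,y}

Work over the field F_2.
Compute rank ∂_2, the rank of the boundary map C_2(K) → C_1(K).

rank∂_2=13

n_0=7 n_1=19 n_2=15  [Z2]
∂1: piv[aj,am,aq,aw,ay,ej] rk=6  ker:em,eq,ew,ey,jm,jq,jw,jy,mq,mw,my,qy,wy
∂2: piv[ajm,ajw,amq,amw,aqy,ejm,ejw,ejy,emq,emy,eqy,jmq,jwy] rk=13  ker:emw,jmw
rk∂_2=13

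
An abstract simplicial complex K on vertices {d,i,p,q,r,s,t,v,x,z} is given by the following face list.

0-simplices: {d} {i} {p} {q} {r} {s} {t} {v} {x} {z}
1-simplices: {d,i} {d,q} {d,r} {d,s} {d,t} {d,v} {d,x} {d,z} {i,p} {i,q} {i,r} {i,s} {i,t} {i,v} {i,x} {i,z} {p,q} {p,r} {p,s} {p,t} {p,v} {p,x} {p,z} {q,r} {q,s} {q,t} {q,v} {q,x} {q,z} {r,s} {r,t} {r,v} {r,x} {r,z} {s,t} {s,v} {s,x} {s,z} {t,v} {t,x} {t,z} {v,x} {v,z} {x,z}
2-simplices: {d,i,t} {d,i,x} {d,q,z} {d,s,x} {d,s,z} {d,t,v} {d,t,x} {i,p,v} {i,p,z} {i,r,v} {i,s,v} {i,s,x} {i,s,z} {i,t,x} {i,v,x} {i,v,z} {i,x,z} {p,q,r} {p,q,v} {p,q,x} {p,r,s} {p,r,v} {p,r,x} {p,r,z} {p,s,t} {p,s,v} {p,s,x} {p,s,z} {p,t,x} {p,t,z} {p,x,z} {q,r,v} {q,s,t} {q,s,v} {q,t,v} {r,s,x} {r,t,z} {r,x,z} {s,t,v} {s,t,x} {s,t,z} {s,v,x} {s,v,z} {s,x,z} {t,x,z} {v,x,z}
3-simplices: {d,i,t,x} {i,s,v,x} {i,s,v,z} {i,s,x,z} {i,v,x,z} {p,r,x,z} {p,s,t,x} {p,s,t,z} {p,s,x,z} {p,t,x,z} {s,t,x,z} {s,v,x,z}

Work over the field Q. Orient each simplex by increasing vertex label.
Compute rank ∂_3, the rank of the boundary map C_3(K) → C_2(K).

n_0=10 n_1=44 n_2=46 n_3=12  [Q]
∂1: piv[di,dq,dr,ds,dt,dv,dx,dz,ip] rk=9  ker:iq,ir,is,it,iv,ix,iz,pq,pr,ps,pt,pv,px,pz,qr,qs,qt,qv,qx,qz,rs,rt,rv,rx,rz,st,sv,sx,sz,tv,tx,tz,vx,vz,xz
∂2: piv[dit,dix,dqz,dsx,dsz,dtv,dtx,ipv,ipz,irv,isv,isx,isz,ivx,ivz,ixz,pqr,pqv,pqx,prs,prv,prx,prz,pst,psv,psx,ptx,ptz,qst,qsv,qtv,rtz] rk=32  ker:itx,psz,pxz,qrv,rsx,rxz,stv,stx,stz,svx,svz,sxz,txz,vxz
∂3: piv[ditx,isvx,isvz,isxz,ivxz,prxz,pstx,pstz,psxz,ptxz] rk=10  ker:stxz,svxz
rk∂_3=10

rank∂_3=10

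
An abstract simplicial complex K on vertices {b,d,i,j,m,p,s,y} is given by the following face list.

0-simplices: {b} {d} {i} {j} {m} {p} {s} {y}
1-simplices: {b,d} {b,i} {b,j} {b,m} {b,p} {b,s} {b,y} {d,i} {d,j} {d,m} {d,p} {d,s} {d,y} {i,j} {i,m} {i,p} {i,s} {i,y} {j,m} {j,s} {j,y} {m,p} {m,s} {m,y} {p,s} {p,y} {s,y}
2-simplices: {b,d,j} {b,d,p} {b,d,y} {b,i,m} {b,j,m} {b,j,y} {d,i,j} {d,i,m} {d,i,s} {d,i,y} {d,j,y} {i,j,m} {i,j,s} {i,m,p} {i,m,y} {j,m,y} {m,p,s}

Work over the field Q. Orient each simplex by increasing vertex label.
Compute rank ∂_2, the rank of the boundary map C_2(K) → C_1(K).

n_0=8 n_1=27 n_2=17  [Q]
∂1: piv[bd,bi,bj,bm,bp,bs,by] rk=7  ker:di,dj,dm,dp,ds,dy,ij,im,ip,is,iy,jm,js,jy,mp,ms,my,ps,py,sy
∂2: piv[bdj,bdp,bdy,bim,bjm,bjy,dij,dim,dis,diy,ijm,ijs,imp,imy,mps] rk=15  ker:djy,jmy
rk∂_2=15

rank∂_2=15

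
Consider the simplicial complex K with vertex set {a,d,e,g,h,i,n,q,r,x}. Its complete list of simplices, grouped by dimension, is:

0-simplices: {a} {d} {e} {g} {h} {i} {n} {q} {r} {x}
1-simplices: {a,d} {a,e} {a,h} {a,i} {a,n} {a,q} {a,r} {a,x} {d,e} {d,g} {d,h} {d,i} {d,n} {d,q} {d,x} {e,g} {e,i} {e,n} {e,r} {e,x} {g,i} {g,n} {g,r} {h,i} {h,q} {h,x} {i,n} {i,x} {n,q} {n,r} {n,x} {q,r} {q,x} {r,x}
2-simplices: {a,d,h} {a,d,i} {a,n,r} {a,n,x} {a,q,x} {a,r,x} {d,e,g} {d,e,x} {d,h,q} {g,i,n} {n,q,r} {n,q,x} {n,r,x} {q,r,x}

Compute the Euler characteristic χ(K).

χ(K)=-10

n_0=10 n_1=34 n_2=14
χ=+10−34+14=-10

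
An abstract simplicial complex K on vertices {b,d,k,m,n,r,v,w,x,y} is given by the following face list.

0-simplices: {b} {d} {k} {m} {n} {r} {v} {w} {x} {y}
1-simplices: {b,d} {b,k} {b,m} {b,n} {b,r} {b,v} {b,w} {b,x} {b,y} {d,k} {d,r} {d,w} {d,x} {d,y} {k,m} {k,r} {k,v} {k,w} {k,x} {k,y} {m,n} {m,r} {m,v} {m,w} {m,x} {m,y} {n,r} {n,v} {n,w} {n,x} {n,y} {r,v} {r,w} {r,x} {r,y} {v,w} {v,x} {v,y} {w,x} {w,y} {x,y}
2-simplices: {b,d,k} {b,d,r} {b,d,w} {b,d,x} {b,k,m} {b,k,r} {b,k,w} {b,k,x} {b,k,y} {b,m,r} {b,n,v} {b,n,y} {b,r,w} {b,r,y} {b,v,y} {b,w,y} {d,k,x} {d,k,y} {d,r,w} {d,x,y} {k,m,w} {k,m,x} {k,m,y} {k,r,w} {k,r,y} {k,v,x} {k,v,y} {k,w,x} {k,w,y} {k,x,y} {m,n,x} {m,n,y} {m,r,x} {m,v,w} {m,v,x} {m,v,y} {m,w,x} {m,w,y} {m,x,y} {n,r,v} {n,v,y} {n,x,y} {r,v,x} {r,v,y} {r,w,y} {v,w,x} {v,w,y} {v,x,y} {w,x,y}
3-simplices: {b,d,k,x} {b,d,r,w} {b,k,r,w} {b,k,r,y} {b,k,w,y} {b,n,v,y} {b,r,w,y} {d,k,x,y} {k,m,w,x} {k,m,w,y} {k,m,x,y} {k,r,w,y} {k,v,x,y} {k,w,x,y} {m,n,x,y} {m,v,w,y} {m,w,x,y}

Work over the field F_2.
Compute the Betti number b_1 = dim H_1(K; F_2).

n_0=10 n_1=41 n_2=49 n_3=17  [Z2]
∂1: piv[bd,bk,bm,bn,br,bv,bw,bx,by] rk=9  ker:dk,dr,dw,dx,dy,km,kr,kv,kw,kx,ky,mn,mr,mv,mw,mx,my,nr,nv,nw,nx,ny,rv,rw,rx,ry,vw,vx,vy,wx,wy,xy
∂2: piv[bdk,bdr,bdw,bdx,bkm,bkr,bkw,bkx,bky,bmr,bnv,bny,brw,bry,bvy,bwy,dky,dxy,kmw,kmx,kmy,kvx,kvy,kwx,mnx,mny,mrx,mvw,mvx,nrv,rvx] rk=31  ker:dkx,drw,krw,kry,kwy,kxy,mvy,mwx,mwy,mxy,nvy,nxy,rvy,rwy,vwx,vwy,vxy,wxy
∂3: piv[bdkx,bdrw,bkrw,bkry,bkwy,bnvy,brwy,dkxy,kmwx,kmwy,kmxy,kvxy,kwxy,mnxy,mvwy] rk=15  ker:krwy,mwxy
b_1=(41−9)−31=1

b_1=1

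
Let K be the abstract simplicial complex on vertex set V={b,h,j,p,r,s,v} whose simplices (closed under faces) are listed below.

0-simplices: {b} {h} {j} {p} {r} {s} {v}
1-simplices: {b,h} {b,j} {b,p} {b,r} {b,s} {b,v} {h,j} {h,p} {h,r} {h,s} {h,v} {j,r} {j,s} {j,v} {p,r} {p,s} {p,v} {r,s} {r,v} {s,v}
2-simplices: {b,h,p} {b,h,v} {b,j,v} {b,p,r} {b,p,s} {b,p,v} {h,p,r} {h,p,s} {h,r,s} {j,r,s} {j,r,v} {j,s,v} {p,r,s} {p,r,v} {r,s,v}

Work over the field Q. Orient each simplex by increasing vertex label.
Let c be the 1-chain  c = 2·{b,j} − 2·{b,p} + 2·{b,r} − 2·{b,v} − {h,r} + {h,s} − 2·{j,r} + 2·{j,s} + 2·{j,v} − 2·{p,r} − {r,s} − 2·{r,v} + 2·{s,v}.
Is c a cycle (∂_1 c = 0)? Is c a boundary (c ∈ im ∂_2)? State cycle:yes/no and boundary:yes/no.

cycle:yes boundary:yes

n_0=7 n_1=20 n_2=15  [Q]
∂1: piv[bh,bj,bp,br,bs,bv] rk=6  ker:hj,hp,hr,hs,hv,jr,js,jv,pr,ps,pv,rs,rv,sv
∂2: piv[bhp,bhv,bjv,bpr,bps,bpv,hpr,hps,hrs,jrs,jrv,jsv,prv] rk=13  ker:prs,rsv
∂1c = 0
c vs im∂2: reduces to 0 ⇒ boundary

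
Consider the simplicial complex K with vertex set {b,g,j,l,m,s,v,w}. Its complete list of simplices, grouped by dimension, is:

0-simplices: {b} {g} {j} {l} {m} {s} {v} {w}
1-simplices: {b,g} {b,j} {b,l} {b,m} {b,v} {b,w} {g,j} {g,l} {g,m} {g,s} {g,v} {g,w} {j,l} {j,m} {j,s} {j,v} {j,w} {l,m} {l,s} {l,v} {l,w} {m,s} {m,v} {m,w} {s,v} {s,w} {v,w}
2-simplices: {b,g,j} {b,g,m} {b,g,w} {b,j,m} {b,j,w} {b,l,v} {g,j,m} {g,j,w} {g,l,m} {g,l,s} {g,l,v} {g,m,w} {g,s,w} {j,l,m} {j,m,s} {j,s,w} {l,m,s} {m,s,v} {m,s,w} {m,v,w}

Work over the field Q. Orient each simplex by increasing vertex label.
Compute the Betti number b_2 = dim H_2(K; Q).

b_2=4

n_0=8 n_1=27 n_2=20  [Q]
∂1: piv[bg,bj,bl,bm,bv,bw,gs] rk=7  ker:gj,gl,gm,gv,gw,jl,jm,js,jv,jw,lm,ls,lv,lw,ms,mv,mw,sv,sw,vw
∂2: piv[bgj,bgm,bgw,bjm,bjw,blv,glm,gls,glv,gmw,gsw,jlm,jms,jsw,msv,mvw] rk=16  ker:gjm,gjw,lms,msw
b_2=(20−16)−0=4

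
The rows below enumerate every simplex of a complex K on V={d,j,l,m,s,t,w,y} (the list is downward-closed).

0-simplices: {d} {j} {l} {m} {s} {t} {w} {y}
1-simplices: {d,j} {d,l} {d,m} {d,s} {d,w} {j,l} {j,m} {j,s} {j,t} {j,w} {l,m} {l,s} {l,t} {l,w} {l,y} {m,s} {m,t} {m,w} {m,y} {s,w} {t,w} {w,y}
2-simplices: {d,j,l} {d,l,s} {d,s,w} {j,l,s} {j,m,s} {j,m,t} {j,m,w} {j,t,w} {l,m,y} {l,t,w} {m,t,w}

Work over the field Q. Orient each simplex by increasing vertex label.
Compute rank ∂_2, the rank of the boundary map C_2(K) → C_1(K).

rank∂_2=10

n_0=8 n_1=22 n_2=11  [Q]
∂1: piv[dj,dl,dm,ds,dw,jt,ly] rk=7  ker:jl,jm,js,jw,lm,ls,lt,lw,ms,mt,mw,my,sw,tw,wy
∂2: piv[djl,dls,dsw,jls,jms,jmt,jmw,jtw,lmy,ltw] rk=10  ker:mtw
rk∂_2=10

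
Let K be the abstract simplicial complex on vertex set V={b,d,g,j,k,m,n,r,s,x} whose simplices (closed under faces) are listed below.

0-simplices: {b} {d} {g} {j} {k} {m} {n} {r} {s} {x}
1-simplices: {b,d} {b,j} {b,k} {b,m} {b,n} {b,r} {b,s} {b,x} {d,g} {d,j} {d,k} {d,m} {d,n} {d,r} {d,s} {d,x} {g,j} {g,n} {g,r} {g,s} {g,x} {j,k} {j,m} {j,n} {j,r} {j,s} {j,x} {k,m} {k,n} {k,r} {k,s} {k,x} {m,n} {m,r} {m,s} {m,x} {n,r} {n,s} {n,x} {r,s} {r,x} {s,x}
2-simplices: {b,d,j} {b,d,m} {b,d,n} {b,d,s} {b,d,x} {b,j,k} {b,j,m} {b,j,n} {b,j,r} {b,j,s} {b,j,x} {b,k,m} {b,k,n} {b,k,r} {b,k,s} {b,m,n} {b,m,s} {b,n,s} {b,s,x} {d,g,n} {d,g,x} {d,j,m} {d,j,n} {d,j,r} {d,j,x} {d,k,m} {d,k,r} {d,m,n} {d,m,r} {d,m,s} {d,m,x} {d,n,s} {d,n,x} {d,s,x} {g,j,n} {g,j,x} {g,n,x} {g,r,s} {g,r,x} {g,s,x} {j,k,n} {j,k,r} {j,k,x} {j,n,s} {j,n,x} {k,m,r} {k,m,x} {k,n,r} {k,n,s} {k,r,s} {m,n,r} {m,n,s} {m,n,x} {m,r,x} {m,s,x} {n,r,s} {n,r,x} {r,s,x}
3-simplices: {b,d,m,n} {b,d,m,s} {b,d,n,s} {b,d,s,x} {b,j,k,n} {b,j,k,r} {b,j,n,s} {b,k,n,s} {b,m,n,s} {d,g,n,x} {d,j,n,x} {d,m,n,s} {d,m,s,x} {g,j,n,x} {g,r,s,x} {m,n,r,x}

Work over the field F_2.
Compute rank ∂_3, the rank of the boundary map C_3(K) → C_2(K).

n_0=10 n_1=42 n_2=58 n_3=16  [Z2]
∂1: piv[bd,bj,bk,bm,bn,br,bs,bx,dg] rk=9  ker:dj,dk,dm,dn,dr,ds,dx,gj,gn,gr,gs,gx,jk,jm,jn,jr,js,jx,km,kn,kr,ks,kx,mn,mr,ms,mx,nr,ns,nx,rs,rx,sx
∂2: piv[bdj,bdm,bdn,bds,bdx,bjk,bjm,bjn,bjr,bjs,bjx,bkm,bkn,bkr,bks,bmn,bms,bns,bsx,dgn,dgx,djr,dkm,dmr,dmx,dnx,gjn,grs,grx,gsx,jkx,knr,krs] rk=33  ker:djm,djn,djx,dkr,dmn,dms,dns,dsx,gjx,gnx,jkn,jkr,jns,jnx,kmr,kmx,kns,mnr,mns,mnx,mrx,msx,nrs,nrx,rsx
∂3: piv[bdmn,bdms,bdns,bdsx,bjkn,bjkr,bjns,bkns,bmns,dgnx,djnx,dmsx,gjnx,grsx,mnrx] rk=15  ker:dmns
rk∂_3=15

rank∂_3=15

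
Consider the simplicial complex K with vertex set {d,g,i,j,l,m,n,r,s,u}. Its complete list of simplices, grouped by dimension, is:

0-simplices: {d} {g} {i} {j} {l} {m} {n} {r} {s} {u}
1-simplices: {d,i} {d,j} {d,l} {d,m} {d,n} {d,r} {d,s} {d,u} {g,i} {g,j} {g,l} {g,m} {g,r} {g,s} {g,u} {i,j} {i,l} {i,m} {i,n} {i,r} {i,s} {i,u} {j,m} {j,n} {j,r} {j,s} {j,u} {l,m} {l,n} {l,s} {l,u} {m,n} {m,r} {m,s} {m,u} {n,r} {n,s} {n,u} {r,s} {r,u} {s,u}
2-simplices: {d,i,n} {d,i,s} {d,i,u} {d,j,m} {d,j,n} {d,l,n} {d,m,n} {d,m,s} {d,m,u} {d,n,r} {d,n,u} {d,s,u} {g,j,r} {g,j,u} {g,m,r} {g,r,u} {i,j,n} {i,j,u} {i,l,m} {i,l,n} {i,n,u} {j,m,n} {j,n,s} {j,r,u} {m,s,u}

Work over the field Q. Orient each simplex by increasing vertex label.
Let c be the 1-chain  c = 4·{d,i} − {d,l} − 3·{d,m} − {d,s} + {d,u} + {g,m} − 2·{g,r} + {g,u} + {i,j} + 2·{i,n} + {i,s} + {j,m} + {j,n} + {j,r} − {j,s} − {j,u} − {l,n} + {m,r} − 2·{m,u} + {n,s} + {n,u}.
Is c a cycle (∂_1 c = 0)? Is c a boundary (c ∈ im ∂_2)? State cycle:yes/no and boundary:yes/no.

n_0=10 n_1=41 n_2=25  [Q]
∂1: piv[di,dj,dl,dm,dn,dr,ds,du,gi] rk=9  ker:gj,gl,gm,gr,gs,gu,ij,il,im,in,ir,is,iu,jm,jn,jr,js,ju,lm,ln,ls,lu,mn,mr,ms,mu,nr,ns,nu,rs,ru,su
∂2: piv[din,dis,diu,djm,djn,dln,dmn,dms,dmu,dnr,dnu,dsu,gjr,gju,gmr,gru,ijn,iju,ilm,iln,jns] rk=21  ker:inu,jmn,jru,msu
∂1c = 0
c vs im∂2: reduces to 0 ⇒ boundary

cycle:yes boundary:yes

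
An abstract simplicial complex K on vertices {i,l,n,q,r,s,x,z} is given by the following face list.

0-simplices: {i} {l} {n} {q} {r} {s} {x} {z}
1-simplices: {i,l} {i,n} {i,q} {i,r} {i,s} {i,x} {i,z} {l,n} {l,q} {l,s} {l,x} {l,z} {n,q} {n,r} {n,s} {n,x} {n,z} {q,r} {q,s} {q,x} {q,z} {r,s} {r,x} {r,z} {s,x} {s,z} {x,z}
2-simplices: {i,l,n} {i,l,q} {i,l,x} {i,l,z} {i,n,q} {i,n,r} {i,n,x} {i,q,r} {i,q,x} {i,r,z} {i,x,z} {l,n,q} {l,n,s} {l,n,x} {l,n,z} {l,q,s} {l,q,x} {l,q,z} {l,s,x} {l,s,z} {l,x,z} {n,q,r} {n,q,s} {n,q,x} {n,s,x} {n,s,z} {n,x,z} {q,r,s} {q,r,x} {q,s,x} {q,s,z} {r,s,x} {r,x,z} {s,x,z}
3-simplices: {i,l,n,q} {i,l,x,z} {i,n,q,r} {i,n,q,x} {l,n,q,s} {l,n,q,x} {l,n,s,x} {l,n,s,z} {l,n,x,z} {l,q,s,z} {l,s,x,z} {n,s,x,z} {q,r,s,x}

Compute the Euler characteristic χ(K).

n_0=8 n_1=27 n_2=34 n_3=13
χ=+8−27+34−13=2

χ(K)=2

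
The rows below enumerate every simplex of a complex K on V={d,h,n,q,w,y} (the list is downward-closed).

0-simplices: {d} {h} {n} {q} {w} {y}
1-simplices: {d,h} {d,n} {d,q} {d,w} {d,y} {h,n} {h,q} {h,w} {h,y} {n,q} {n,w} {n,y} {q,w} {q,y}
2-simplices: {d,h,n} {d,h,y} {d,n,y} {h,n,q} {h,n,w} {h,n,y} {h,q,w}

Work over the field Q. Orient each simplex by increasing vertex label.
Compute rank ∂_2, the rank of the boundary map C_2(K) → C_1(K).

n_0=6 n_1=14 n_2=7  [Q]
∂1: piv[dh,dn,dq,dw,dy] rk=5  ker:hn,hq,hw,hy,nq,nw,ny,qw,qy
∂2: piv[dhn,dhy,dny,hnq,hnw,hqw] rk=6  ker:hny
rk∂_2=6

rank∂_2=6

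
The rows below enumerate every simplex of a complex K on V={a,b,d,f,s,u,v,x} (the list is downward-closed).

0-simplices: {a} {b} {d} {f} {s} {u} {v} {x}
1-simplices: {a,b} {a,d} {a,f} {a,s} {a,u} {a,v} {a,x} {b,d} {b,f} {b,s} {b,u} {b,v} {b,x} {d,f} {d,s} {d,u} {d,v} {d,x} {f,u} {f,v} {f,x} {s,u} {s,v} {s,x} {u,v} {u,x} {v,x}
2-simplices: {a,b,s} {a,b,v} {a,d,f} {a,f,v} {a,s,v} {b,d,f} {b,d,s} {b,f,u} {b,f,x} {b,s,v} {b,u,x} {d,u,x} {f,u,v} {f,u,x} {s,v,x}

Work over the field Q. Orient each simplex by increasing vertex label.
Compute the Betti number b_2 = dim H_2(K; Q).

b_2=2

n_0=8 n_1=27 n_2=15  [Q]
∂1: piv[ab,ad,af,as,au,av,ax] rk=7  ker:bd,bf,bs,bu,bv,bx,df,ds,du,dv,dx,fu,fv,fx,su,sv,sx,uv,ux,vx
∂2: piv[abs,abv,adf,afv,asv,bdf,bds,bfu,bfx,bux,dux,fuv,svx] rk=13  ker:bsv,fux
b_2=(15−13)−0=2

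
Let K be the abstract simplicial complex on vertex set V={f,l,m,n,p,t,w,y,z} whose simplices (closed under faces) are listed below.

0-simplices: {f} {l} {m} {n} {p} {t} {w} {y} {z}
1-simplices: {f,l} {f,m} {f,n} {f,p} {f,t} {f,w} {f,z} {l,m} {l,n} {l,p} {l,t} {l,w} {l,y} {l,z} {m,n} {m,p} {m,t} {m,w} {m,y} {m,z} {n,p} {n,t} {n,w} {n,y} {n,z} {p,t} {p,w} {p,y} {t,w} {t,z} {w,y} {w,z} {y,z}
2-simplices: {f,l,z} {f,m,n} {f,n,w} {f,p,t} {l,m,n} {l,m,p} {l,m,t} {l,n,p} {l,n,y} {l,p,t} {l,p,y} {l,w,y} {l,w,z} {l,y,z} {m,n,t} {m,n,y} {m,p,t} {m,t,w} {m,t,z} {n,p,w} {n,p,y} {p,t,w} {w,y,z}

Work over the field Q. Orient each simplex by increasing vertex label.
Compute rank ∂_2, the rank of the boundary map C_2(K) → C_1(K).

rank∂_2=20

n_0=9 n_1=33 n_2=23  [Q]
∂1: piv[fl,fm,fn,fp,ft,fw,fz,ly] rk=8  ker:lm,ln,lp,lt,lw,lz,mn,mp,mt,mw,my,mz,np,nt,nw,ny,nz,pt,pw,py,tw,tz,wy,wz,yz
∂2: piv[flz,fmn,fnw,fpt,lmn,lmp,lmt,lnp,lny,lpt,lpy,lwy,lwz,lyz,mnt,mny,mtw,mtz,npw,ptw] rk=20  ker:mpt,npy,wyz
rk∂_2=20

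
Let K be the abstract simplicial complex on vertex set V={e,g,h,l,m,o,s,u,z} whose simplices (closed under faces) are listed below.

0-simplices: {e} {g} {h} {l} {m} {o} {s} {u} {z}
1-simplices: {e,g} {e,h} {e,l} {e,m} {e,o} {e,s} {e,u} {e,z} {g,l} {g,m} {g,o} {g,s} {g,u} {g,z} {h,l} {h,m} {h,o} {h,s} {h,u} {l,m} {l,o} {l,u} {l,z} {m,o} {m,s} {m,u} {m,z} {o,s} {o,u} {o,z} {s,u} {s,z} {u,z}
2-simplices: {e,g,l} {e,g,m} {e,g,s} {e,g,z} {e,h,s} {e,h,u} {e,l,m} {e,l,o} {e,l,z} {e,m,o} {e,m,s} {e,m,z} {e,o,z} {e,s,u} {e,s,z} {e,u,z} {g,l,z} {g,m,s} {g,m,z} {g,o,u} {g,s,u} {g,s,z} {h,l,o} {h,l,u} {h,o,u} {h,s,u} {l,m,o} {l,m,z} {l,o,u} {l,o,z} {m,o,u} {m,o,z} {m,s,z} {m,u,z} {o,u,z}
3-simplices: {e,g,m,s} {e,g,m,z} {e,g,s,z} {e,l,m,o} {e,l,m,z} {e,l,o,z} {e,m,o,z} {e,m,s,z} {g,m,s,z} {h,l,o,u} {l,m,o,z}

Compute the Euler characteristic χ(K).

χ(K)=0

n_0=9 n_1=33 n_2=35 n_3=11
χ=+9−33+35−11=0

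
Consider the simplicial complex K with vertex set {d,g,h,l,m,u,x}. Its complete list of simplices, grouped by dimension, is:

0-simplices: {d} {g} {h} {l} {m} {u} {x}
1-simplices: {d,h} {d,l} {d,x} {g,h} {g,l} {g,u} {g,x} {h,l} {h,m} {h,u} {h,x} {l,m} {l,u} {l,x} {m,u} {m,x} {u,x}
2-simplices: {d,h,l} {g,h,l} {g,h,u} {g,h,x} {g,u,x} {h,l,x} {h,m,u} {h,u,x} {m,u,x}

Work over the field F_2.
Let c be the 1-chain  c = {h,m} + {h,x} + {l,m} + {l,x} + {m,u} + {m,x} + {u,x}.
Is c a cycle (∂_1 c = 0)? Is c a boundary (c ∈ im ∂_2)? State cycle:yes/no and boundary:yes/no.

n_0=7 n_1=17 n_2=9  [Z2]
∂1: piv[dh,dl,dx,gh,gu,hm] rk=6  ker:gl,gx,hl,hu,hx,lm,lu,lx,mu,mx,ux
∂2: piv[dhl,ghl,ghu,ghx,gux,hlx,hmu,mux] rk=8  ker:hux
∂1c = 0
c vs im∂2: residual ≠ 0 ⇒ not boundary

cycle:yes boundary:no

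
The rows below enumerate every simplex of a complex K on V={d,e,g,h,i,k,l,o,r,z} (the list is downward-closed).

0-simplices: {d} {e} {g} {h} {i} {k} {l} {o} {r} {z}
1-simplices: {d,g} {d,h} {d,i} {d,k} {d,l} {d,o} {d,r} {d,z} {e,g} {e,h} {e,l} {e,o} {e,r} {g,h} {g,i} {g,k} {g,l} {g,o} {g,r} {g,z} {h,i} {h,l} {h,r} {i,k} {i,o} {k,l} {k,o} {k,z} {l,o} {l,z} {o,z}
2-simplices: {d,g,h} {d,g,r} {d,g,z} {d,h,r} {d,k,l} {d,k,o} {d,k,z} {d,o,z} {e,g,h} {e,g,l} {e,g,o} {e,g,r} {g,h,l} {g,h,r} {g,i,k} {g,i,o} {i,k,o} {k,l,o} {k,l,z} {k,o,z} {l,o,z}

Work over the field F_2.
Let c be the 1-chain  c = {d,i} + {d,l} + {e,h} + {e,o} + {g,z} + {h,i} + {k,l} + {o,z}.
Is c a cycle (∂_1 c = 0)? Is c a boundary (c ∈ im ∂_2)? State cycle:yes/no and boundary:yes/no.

cycle:no boundary:no

n_0=10 n_1=31 n_2=21  [Z2]
∂1: piv[dg,dh,di,dk,dl,do,dr,dz,eg] rk=9  ker:eh,el,eo,er,gh,gi,gk,gl,go,gr,gz,hi,hl,hr,ik,io,kl,ko,kz,lo,lz,oz
∂2: piv[dgh,dgr,dgz,dhr,dkl,dko,dkz,doz,egh,egl,ego,egr,ghl,gik,gio,iko,klo,klz] rk=18  ker:ghr,koz,loz
∂1c = {g} + {k}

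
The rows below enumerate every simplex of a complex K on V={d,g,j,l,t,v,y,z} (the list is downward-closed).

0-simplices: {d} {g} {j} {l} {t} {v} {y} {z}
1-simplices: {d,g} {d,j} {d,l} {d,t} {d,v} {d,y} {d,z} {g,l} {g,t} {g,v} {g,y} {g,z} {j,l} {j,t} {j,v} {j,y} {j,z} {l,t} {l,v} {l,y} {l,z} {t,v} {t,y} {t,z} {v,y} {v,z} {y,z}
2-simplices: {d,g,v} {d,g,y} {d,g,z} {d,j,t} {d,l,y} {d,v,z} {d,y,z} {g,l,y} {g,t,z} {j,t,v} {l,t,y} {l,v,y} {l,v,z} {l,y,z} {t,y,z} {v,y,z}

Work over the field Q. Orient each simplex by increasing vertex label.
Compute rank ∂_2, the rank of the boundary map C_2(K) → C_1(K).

rank∂_2=15

n_0=8 n_1=27 n_2=16  [Q]
∂1: piv[dg,dj,dl,dt,dv,dy,dz] rk=7  ker:gl,gt,gv,gy,gz,jl,jt,jv,jy,jz,lt,lv,ly,lz,tv,ty,tz,vy,vz,yz
∂2: piv[dgv,dgy,dgz,djt,dly,dvz,dyz,gly,gtz,jtv,lty,lvy,lvz,lyz,tyz] rk=15  ker:vyz
rk∂_2=15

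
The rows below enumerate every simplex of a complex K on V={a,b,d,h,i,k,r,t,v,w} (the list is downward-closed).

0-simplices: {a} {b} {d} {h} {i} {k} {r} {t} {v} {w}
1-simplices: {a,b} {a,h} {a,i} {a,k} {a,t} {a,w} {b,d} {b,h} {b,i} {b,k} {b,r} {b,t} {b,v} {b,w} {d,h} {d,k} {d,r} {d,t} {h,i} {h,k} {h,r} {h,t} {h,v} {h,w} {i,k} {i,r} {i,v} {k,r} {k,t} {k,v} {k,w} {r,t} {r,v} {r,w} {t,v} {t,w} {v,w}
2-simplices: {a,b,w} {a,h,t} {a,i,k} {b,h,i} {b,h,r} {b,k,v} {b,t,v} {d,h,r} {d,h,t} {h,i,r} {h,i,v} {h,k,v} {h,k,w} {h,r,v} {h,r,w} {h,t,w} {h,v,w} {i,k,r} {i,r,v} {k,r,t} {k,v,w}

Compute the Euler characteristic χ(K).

χ(K)=-6

n_0=10 n_1=37 n_2=21
χ=+10−37+21=-6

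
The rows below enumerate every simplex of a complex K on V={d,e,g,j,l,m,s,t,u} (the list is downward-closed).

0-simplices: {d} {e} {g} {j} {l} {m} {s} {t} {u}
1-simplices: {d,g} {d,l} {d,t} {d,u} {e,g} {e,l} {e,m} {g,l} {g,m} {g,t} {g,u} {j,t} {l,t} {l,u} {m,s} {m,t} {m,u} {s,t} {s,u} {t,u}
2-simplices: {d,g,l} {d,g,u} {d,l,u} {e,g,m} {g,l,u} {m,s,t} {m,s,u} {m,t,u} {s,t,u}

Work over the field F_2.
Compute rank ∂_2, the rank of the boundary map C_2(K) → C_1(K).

n_0=9 n_1=20 n_2=9  [Z2]
∂1: piv[dg,dl,dt,du,eg,em,jt,ms] rk=8  ker:el,gl,gm,gt,gu,lt,lu,mt,mu,st,su,tu
∂2: piv[dgl,dgu,dlu,egm,mst,msu,mtu] rk=7  ker:glu,stu
rk∂_2=7

rank∂_2=7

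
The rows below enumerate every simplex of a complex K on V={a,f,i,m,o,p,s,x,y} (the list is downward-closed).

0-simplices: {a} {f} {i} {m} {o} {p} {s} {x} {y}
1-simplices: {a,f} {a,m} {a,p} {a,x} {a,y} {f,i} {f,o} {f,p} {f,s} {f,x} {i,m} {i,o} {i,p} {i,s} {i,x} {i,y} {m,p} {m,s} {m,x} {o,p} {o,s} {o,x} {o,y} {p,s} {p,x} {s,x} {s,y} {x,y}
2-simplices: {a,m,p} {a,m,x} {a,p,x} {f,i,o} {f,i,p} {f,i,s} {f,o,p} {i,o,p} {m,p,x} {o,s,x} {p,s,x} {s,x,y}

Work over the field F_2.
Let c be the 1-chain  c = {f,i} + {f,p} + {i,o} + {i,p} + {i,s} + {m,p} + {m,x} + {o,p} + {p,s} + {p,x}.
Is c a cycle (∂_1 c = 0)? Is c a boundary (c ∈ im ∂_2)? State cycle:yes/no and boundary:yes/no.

cycle:yes boundary:no

n_0=9 n_1=28 n_2=12  [Z2]
∂1: piv[af,am,ap,ax,ay,fi,fo,fs] rk=8  ker:fp,fx,im,io,ip,is,ix,iy,mp,ms,mx,op,os,ox,oy,ps,px,sx,sy,xy
∂2: piv[amp,amx,apx,fio,fip,fis,fop,osx,psx,sxy] rk=10  ker:iop,mpx
∂1c = 0
c vs im∂2: residual ≠ 0 ⇒ not boundary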